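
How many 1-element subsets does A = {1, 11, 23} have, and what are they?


|A| = 3, so A has C(3,1) = 3 subsets of size 1.
Enumerate by choosing 1 elements from A at a time:
{1}, {11}, {23}

1-element subsets (3 total): {1}, {11}, {23}


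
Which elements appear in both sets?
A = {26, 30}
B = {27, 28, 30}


A ∩ B = elements in both A and B
A = {26, 30}
B = {27, 28, 30}
A ∩ B = {30}

A ∩ B = {30}


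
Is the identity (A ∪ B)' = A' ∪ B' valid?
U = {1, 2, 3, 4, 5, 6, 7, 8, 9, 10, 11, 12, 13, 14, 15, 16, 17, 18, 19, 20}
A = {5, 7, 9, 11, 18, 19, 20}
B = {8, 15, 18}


LHS: A ∪ B = {5, 7, 8, 9, 11, 15, 18, 19, 20}
(A ∪ B)' = U \ (A ∪ B) = {1, 2, 3, 4, 6, 10, 12, 13, 14, 16, 17}
A' = {1, 2, 3, 4, 6, 8, 10, 12, 13, 14, 15, 16, 17}, B' = {1, 2, 3, 4, 5, 6, 7, 9, 10, 11, 12, 13, 14, 16, 17, 19, 20}
Claimed RHS: A' ∪ B' = {1, 2, 3, 4, 5, 6, 7, 8, 9, 10, 11, 12, 13, 14, 15, 16, 17, 19, 20}
Identity is INVALID: LHS = {1, 2, 3, 4, 6, 10, 12, 13, 14, 16, 17} but the RHS claimed here equals {1, 2, 3, 4, 5, 6, 7, 8, 9, 10, 11, 12, 13, 14, 15, 16, 17, 19, 20}. The correct form is (A ∪ B)' = A' ∩ B'.

Identity is invalid: (A ∪ B)' = {1, 2, 3, 4, 6, 10, 12, 13, 14, 16, 17} but A' ∪ B' = {1, 2, 3, 4, 5, 6, 7, 8, 9, 10, 11, 12, 13, 14, 15, 16, 17, 19, 20}. The correct De Morgan law is (A ∪ B)' = A' ∩ B'.


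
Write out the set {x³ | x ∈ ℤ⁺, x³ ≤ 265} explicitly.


Checking each candidate:
Condition: positive perfect cubes ≤ 265
Result = {1, 8, 27, 64, 125, 216}

{1, 8, 27, 64, 125, 216}


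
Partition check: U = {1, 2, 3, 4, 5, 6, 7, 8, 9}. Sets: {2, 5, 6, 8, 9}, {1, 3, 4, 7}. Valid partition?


A partition requires: (1) non-empty parts, (2) pairwise disjoint, (3) union = U
Parts: {2, 5, 6, 8, 9}, {1, 3, 4, 7}
Union of parts: {1, 2, 3, 4, 5, 6, 7, 8, 9}
U = {1, 2, 3, 4, 5, 6, 7, 8, 9}
All non-empty? True
Pairwise disjoint? True
Covers U? True

Yes, valid partition


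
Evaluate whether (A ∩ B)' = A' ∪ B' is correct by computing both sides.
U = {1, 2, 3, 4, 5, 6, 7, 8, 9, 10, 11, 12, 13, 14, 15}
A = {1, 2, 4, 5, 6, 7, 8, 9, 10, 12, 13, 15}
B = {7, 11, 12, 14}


LHS: A ∩ B = {7, 12}
(A ∩ B)' = U \ (A ∩ B) = {1, 2, 3, 4, 5, 6, 8, 9, 10, 11, 13, 14, 15}
A' = {3, 11, 14}, B' = {1, 2, 3, 4, 5, 6, 8, 9, 10, 13, 15}
Claimed RHS: A' ∪ B' = {1, 2, 3, 4, 5, 6, 8, 9, 10, 11, 13, 14, 15}
Identity is VALID: LHS = RHS = {1, 2, 3, 4, 5, 6, 8, 9, 10, 11, 13, 14, 15} ✓

Identity is valid. (A ∩ B)' = A' ∪ B' = {1, 2, 3, 4, 5, 6, 8, 9, 10, 11, 13, 14, 15}


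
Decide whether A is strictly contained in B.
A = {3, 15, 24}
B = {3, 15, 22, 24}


A ⊂ B requires: A ⊆ B AND A ≠ B.
A ⊆ B? Yes
A = B? No
A ⊂ B: Yes (A is a proper subset of B)

Yes, A ⊂ B


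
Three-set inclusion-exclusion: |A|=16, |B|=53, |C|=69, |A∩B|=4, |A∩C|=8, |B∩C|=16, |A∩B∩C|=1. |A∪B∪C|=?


|A∪B∪C| = |A|+|B|+|C| - |A∩B|-|A∩C|-|B∩C| + |A∩B∩C|
= 16+53+69 - 4-8-16 + 1
= 138 - 28 + 1
= 111

|A ∪ B ∪ C| = 111


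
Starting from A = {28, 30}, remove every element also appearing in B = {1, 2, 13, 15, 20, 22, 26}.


A \ B = elements in A but not in B
A = {28, 30}
B = {1, 2, 13, 15, 20, 22, 26}
Remove from A any elements in B
A \ B = {28, 30}

A \ B = {28, 30}


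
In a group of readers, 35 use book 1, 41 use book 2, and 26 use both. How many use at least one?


|A ∪ B| = |A| + |B| - |A ∩ B|
= 35 + 41 - 26
= 50

|A ∪ B| = 50


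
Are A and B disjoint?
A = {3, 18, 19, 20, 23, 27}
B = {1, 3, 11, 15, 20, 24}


Disjoint means A ∩ B = ∅.
A ∩ B = {3, 20}
A ∩ B ≠ ∅, so A and B are NOT disjoint.

No, A and B are not disjoint (A ∩ B = {3, 20})


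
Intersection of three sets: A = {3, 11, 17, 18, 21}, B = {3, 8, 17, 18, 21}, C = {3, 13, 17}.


A ∩ B = {3, 17, 18, 21}
(A ∩ B) ∩ C = {3, 17}

A ∩ B ∩ C = {3, 17}


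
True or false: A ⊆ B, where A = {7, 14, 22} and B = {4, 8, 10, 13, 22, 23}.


A ⊆ B means every element of A is in B.
Elements in A not in B: {7, 14}
So A ⊄ B.

No, A ⊄ B


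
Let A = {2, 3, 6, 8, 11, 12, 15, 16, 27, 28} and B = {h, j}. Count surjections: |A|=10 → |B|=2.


n = |A| = 10, k = |B| = 2. Surjections via inclusion-exclusion:
S(n,k) = Σ(-1)^i × C(k,i) × (k-i)^n, i=0 to k
i=0: (-1)^0×C(2,0)×2^10 = 1024
i=1: (-1)^1×C(2,1)×1^10 = -2
i=2: (-1)^2×C(2,2)×0^10 = 0
Total = 1022

Number of surjections = 1022


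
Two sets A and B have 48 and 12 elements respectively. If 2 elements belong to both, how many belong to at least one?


|A ∪ B| = |A| + |B| - |A ∩ B|
= 48 + 12 - 2
= 58

|A ∪ B| = 58


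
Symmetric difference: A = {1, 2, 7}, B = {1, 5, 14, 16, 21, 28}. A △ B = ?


A △ B = (A \ B) ∪ (B \ A) = elements in exactly one of A or B
A \ B = {2, 7}
B \ A = {5, 14, 16, 21, 28}
A △ B = {2, 5, 7, 14, 16, 21, 28}

A △ B = {2, 5, 7, 14, 16, 21, 28}


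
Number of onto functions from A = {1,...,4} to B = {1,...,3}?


n = |A| = 4, k = |B| = 3. Surjections via inclusion-exclusion:
S(n,k) = Σ(-1)^i × C(k,i) × (k-i)^n, i=0 to k
i=0: (-1)^0×C(3,0)×3^4 = 81
i=1: (-1)^1×C(3,1)×2^4 = -48
i=2: (-1)^2×C(3,2)×1^4 = 3
i=3: (-1)^3×C(3,3)×0^4 = 0
Total = 36

Number of surjections = 36


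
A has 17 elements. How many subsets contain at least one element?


Total subsets = 2^n = 2^17 = 131072
Non-empty subsets exclude the empty set: 2^n - 1
= 131072 - 1
= 131071

Number of non-empty subsets = 131071


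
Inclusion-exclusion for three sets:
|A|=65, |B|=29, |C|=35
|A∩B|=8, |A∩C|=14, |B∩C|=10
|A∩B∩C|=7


|A∪B∪C| = |A|+|B|+|C| - |A∩B|-|A∩C|-|B∩C| + |A∩B∩C|
= 65+29+35 - 8-14-10 + 7
= 129 - 32 + 7
= 104

|A ∪ B ∪ C| = 104


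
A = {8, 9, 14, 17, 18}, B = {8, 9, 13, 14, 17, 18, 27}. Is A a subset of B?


A ⊆ B means every element of A is in B.
All elements of A are in B.
So A ⊆ B.

Yes, A ⊆ B


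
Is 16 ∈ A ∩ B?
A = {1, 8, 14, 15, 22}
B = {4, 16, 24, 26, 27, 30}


A = {1, 8, 14, 15, 22}, B = {4, 16, 24, 26, 27, 30}
A ∩ B = elements in both A and B
A ∩ B = ∅
Checking if 16 ∈ A ∩ B
16 is not in A ∩ B → False

16 ∉ A ∩ B


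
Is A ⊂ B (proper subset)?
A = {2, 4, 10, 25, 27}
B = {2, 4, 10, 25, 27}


A ⊂ B requires: A ⊆ B AND A ≠ B.
A ⊆ B? Yes
A = B? Yes
A = B, so A is not a PROPER subset.

No, A is not a proper subset of B


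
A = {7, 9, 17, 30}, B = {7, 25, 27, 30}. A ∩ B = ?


A ∩ B = elements in both A and B
A = {7, 9, 17, 30}
B = {7, 25, 27, 30}
A ∩ B = {7, 30}

A ∩ B = {7, 30}


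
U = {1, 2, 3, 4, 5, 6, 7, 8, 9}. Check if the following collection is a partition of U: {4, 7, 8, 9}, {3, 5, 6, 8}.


A partition requires: (1) non-empty parts, (2) pairwise disjoint, (3) union = U
Parts: {4, 7, 8, 9}, {3, 5, 6, 8}
Union of parts: {3, 4, 5, 6, 7, 8, 9}
U = {1, 2, 3, 4, 5, 6, 7, 8, 9}
All non-empty? True
Pairwise disjoint? False
Covers U? False

No, not a valid partition


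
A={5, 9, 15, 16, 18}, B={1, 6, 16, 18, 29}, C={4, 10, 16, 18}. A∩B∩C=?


A ∩ B = {16, 18}
(A ∩ B) ∩ C = {16, 18}

A ∩ B ∩ C = {16, 18}


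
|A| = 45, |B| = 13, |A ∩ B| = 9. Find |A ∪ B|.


|A ∪ B| = |A| + |B| - |A ∩ B|
= 45 + 13 - 9
= 49

|A ∪ B| = 49


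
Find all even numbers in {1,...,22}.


Checking each candidate:
Condition: even numbers in {1,...,22}
Result = {2, 4, 6, 8, 10, 12, 14, 16, 18, 20, 22}

{2, 4, 6, 8, 10, 12, 14, 16, 18, 20, 22}


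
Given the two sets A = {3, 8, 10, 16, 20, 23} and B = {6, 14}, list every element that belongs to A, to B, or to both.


A ∪ B = all elements in A or B (or both)
A = {3, 8, 10, 16, 20, 23}
B = {6, 14}
A ∪ B = {3, 6, 8, 10, 14, 16, 20, 23}

A ∪ B = {3, 6, 8, 10, 14, 16, 20, 23}


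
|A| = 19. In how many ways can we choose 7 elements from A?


C(n,k) = n! / (k!(n-k)!)
C(19,7) = 19! / (7!12!)
= 50388

C(19,7) = 50388


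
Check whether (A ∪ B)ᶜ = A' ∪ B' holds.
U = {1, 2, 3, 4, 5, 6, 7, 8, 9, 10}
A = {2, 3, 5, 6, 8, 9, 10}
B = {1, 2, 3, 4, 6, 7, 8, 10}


LHS: A ∪ B = {1, 2, 3, 4, 5, 6, 7, 8, 9, 10}
(A ∪ B)' = U \ (A ∪ B) = ∅
A' = {1, 4, 7}, B' = {5, 9}
Claimed RHS: A' ∪ B' = {1, 4, 5, 7, 9}
Identity is INVALID: LHS = ∅ but the RHS claimed here equals {1, 4, 5, 7, 9}. The correct form is (A ∪ B)' = A' ∩ B'.

Identity is invalid: (A ∪ B)' = ∅ but A' ∪ B' = {1, 4, 5, 7, 9}. The correct De Morgan law is (A ∪ B)' = A' ∩ B'.


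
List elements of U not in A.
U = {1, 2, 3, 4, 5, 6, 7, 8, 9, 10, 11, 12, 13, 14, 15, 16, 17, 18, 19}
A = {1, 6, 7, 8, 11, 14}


Aᶜ = U \ A = elements in U but not in A
U = {1, 2, 3, 4, 5, 6, 7, 8, 9, 10, 11, 12, 13, 14, 15, 16, 17, 18, 19}
A = {1, 6, 7, 8, 11, 14}
Aᶜ = {2, 3, 4, 5, 9, 10, 12, 13, 15, 16, 17, 18, 19}

Aᶜ = {2, 3, 4, 5, 9, 10, 12, 13, 15, 16, 17, 18, 19}


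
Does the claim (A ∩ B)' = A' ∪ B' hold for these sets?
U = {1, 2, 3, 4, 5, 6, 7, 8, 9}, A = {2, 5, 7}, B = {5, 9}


LHS: A ∩ B = {5}
(A ∩ B)' = U \ (A ∩ B) = {1, 2, 3, 4, 6, 7, 8, 9}
A' = {1, 3, 4, 6, 8, 9}, B' = {1, 2, 3, 4, 6, 7, 8}
Claimed RHS: A' ∪ B' = {1, 2, 3, 4, 6, 7, 8, 9}
Identity is VALID: LHS = RHS = {1, 2, 3, 4, 6, 7, 8, 9} ✓

Identity is valid. (A ∩ B)' = A' ∪ B' = {1, 2, 3, 4, 6, 7, 8, 9}


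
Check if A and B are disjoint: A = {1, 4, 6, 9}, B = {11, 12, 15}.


Disjoint means A ∩ B = ∅.
A ∩ B = ∅
A ∩ B = ∅, so A and B are disjoint.

Yes, A and B are disjoint


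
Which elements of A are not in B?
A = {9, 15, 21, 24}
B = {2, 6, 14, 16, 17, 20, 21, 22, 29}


A \ B = elements in A but not in B
A = {9, 15, 21, 24}
B = {2, 6, 14, 16, 17, 20, 21, 22, 29}
Remove from A any elements in B
A \ B = {9, 15, 24}

A \ B = {9, 15, 24}


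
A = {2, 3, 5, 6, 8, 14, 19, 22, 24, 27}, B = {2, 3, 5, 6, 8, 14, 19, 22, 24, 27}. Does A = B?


Two sets are equal iff they have exactly the same elements.
A = {2, 3, 5, 6, 8, 14, 19, 22, 24, 27}
B = {2, 3, 5, 6, 8, 14, 19, 22, 24, 27}
Same elements → A = B

Yes, A = B


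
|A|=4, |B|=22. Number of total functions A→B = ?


Each of |A| = 4 inputs maps to any of |B| = 22 outputs.
# functions = |B|^|A| = 22^4
= 234256

Number of functions = 234256


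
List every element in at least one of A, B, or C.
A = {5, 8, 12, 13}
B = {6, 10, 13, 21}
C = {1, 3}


A ∪ B = {5, 6, 8, 10, 12, 13, 21}
(A ∪ B) ∪ C = {1, 3, 5, 6, 8, 10, 12, 13, 21}

A ∪ B ∪ C = {1, 3, 5, 6, 8, 10, 12, 13, 21}


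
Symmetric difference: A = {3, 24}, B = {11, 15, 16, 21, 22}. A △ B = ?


A △ B = (A \ B) ∪ (B \ A) = elements in exactly one of A or B
A \ B = {3, 24}
B \ A = {11, 15, 16, 21, 22}
A △ B = {3, 11, 15, 16, 21, 22, 24}

A △ B = {3, 11, 15, 16, 21, 22, 24}


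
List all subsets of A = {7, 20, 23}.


|A| = 3, so |P(A)| = 2^3 = 8
Enumerate subsets by cardinality (0 to 3):
∅, {7}, {20}, {23}, {7, 20}, {7, 23}, {20, 23}, {7, 20, 23}

P(A) has 8 subsets: ∅, {7}, {20}, {23}, {7, 20}, {7, 23}, {20, 23}, {7, 20, 23}


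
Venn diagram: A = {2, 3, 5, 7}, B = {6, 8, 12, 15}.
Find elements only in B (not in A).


A = {2, 3, 5, 7}
B = {6, 8, 12, 15}
Region: only in B (not in A)
Elements: {6, 8, 12, 15}

Elements only in B (not in A): {6, 8, 12, 15}


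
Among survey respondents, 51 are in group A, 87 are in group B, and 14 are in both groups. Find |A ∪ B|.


|A ∪ B| = |A| + |B| - |A ∩ B|
= 51 + 87 - 14
= 124

|A ∪ B| = 124


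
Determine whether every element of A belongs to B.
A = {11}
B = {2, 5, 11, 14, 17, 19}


A ⊆ B means every element of A is in B.
All elements of A are in B.
So A ⊆ B.

Yes, A ⊆ B


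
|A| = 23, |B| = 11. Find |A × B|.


|A × B| = |A| × |B|
= 23 × 11
= 253

|A × B| = 253


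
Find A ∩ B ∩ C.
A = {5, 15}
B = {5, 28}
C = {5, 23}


A ∩ B = {5}
(A ∩ B) ∩ C = {5}

A ∩ B ∩ C = {5}


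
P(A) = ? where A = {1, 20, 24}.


|A| = 3, so |P(A)| = 2^3 = 8
Enumerate subsets by cardinality (0 to 3):
∅, {1}, {20}, {24}, {1, 20}, {1, 24}, {20, 24}, {1, 20, 24}

P(A) has 8 subsets: ∅, {1}, {20}, {24}, {1, 20}, {1, 24}, {20, 24}, {1, 20, 24}


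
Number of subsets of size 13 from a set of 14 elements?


C(n,k) = n! / (k!(n-k)!)
C(14,13) = 14! / (13!1!)
= 14

C(14,13) = 14


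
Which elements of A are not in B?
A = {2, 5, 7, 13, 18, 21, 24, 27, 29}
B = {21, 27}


A \ B = elements in A but not in B
A = {2, 5, 7, 13, 18, 21, 24, 27, 29}
B = {21, 27}
Remove from A any elements in B
A \ B = {2, 5, 7, 13, 18, 24, 29}

A \ B = {2, 5, 7, 13, 18, 24, 29}


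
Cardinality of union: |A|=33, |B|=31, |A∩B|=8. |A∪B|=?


|A ∪ B| = |A| + |B| - |A ∩ B|
= 33 + 31 - 8
= 56

|A ∪ B| = 56


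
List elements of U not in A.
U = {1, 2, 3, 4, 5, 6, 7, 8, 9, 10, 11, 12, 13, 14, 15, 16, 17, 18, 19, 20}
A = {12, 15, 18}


Aᶜ = U \ A = elements in U but not in A
U = {1, 2, 3, 4, 5, 6, 7, 8, 9, 10, 11, 12, 13, 14, 15, 16, 17, 18, 19, 20}
A = {12, 15, 18}
Aᶜ = {1, 2, 3, 4, 5, 6, 7, 8, 9, 10, 11, 13, 14, 16, 17, 19, 20}

Aᶜ = {1, 2, 3, 4, 5, 6, 7, 8, 9, 10, 11, 13, 14, 16, 17, 19, 20}


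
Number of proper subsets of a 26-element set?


Total subsets = 2^n = 2^26 = 67108864
Proper subsets exclude the set itself: 2^n - 1
= 67108864 - 1
= 67108863

Number of proper subsets = 67108863


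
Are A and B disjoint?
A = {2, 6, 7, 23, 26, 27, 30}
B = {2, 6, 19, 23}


Disjoint means A ∩ B = ∅.
A ∩ B = {2, 6, 23}
A ∩ B ≠ ∅, so A and B are NOT disjoint.

No, A and B are not disjoint (A ∩ B = {2, 6, 23})


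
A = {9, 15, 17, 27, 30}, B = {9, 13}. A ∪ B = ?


A ∪ B = all elements in A or B (or both)
A = {9, 15, 17, 27, 30}
B = {9, 13}
A ∪ B = {9, 13, 15, 17, 27, 30}

A ∪ B = {9, 13, 15, 17, 27, 30}


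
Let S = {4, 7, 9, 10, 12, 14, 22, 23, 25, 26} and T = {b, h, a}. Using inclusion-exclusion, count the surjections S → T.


n = |S| = 10, k = |T| = 3. Surjections via inclusion-exclusion:
S(n,k) = Σ(-1)^i × C(k,i) × (k-i)^n, i=0 to k
i=0: (-1)^0×C(3,0)×3^10 = 59049
i=1: (-1)^1×C(3,1)×2^10 = -3072
i=2: (-1)^2×C(3,2)×1^10 = 3
i=3: (-1)^3×C(3,3)×0^10 = 0
Total = 55980

Number of surjections = 55980


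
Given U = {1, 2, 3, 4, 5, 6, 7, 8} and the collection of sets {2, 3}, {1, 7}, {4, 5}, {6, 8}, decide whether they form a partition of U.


A partition requires: (1) non-empty parts, (2) pairwise disjoint, (3) union = U
Parts: {2, 3}, {1, 7}, {4, 5}, {6, 8}
Union of parts: {1, 2, 3, 4, 5, 6, 7, 8}
U = {1, 2, 3, 4, 5, 6, 7, 8}
All non-empty? True
Pairwise disjoint? True
Covers U? True

Yes, valid partition


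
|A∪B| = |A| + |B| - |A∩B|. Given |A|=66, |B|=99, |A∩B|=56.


|A ∪ B| = |A| + |B| - |A ∩ B|
= 66 + 99 - 56
= 109

|A ∪ B| = 109


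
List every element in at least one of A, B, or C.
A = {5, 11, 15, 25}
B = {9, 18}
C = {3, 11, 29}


A ∪ B = {5, 9, 11, 15, 18, 25}
(A ∪ B) ∪ C = {3, 5, 9, 11, 15, 18, 25, 29}

A ∪ B ∪ C = {3, 5, 9, 11, 15, 18, 25, 29}


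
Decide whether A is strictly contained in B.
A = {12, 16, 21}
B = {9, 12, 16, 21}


A ⊂ B requires: A ⊆ B AND A ≠ B.
A ⊆ B? Yes
A = B? No
A ⊂ B: Yes (A is a proper subset of B)

Yes, A ⊂ B


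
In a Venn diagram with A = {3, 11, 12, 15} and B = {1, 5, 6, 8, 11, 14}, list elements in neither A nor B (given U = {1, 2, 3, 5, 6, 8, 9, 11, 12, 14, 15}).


A = {3, 11, 12, 15}
B = {1, 5, 6, 8, 11, 14}
Region: in neither A nor B (given U = {1, 2, 3, 5, 6, 8, 9, 11, 12, 14, 15})
Elements: {2, 9}

Elements in neither A nor B (given U = {1, 2, 3, 5, 6, 8, 9, 11, 12, 14, 15}): {2, 9}


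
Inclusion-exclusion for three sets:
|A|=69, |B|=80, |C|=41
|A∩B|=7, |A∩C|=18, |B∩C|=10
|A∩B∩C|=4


|A∪B∪C| = |A|+|B|+|C| - |A∩B|-|A∩C|-|B∩C| + |A∩B∩C|
= 69+80+41 - 7-18-10 + 4
= 190 - 35 + 4
= 159

|A ∪ B ∪ C| = 159


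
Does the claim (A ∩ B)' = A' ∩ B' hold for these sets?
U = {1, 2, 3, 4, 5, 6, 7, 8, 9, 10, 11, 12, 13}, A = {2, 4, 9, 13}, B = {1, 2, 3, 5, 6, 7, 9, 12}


LHS: A ∩ B = {2, 9}
(A ∩ B)' = U \ (A ∩ B) = {1, 3, 4, 5, 6, 7, 8, 10, 11, 12, 13}
A' = {1, 3, 5, 6, 7, 8, 10, 11, 12}, B' = {4, 8, 10, 11, 13}
Claimed RHS: A' ∩ B' = {8, 10, 11}
Identity is INVALID: LHS = {1, 3, 4, 5, 6, 7, 8, 10, 11, 12, 13} but the RHS claimed here equals {8, 10, 11}. The correct form is (A ∩ B)' = A' ∪ B'.

Identity is invalid: (A ∩ B)' = {1, 3, 4, 5, 6, 7, 8, 10, 11, 12, 13} but A' ∩ B' = {8, 10, 11}. The correct De Morgan law is (A ∩ B)' = A' ∪ B'.


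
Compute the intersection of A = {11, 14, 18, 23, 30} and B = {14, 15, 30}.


A ∩ B = elements in both A and B
A = {11, 14, 18, 23, 30}
B = {14, 15, 30}
A ∩ B = {14, 30}

A ∩ B = {14, 30}


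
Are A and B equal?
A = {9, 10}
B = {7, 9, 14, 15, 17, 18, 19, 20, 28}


Two sets are equal iff they have exactly the same elements.
A = {9, 10}
B = {7, 9, 14, 15, 17, 18, 19, 20, 28}
Differences: {7, 10, 14, 15, 17, 18, 19, 20, 28}
A ≠ B

No, A ≠ B


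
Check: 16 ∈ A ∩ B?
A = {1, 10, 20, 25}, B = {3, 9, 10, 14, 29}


A = {1, 10, 20, 25}, B = {3, 9, 10, 14, 29}
A ∩ B = elements in both A and B
A ∩ B = {10}
Checking if 16 ∈ A ∩ B
16 is not in A ∩ B → False

16 ∉ A ∩ B


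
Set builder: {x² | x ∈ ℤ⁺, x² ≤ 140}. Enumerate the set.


Checking each candidate:
Condition: positive perfect squares ≤ 140
Result = {1, 4, 9, 16, 25, 36, 49, 64, 81, 100, 121}

{1, 4, 9, 16, 25, 36, 49, 64, 81, 100, 121}


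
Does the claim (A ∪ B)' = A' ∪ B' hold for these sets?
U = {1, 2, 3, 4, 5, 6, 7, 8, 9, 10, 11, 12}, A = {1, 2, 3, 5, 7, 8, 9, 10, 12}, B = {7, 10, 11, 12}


LHS: A ∪ B = {1, 2, 3, 5, 7, 8, 9, 10, 11, 12}
(A ∪ B)' = U \ (A ∪ B) = {4, 6}
A' = {4, 6, 11}, B' = {1, 2, 3, 4, 5, 6, 8, 9}
Claimed RHS: A' ∪ B' = {1, 2, 3, 4, 5, 6, 8, 9, 11}
Identity is INVALID: LHS = {4, 6} but the RHS claimed here equals {1, 2, 3, 4, 5, 6, 8, 9, 11}. The correct form is (A ∪ B)' = A' ∩ B'.

Identity is invalid: (A ∪ B)' = {4, 6} but A' ∪ B' = {1, 2, 3, 4, 5, 6, 8, 9, 11}. The correct De Morgan law is (A ∪ B)' = A' ∩ B'.


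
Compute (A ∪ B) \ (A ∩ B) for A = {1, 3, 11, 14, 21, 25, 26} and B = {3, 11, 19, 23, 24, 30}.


A △ B = (A \ B) ∪ (B \ A) = elements in exactly one of A or B
A \ B = {1, 14, 21, 25, 26}
B \ A = {19, 23, 24, 30}
A △ B = {1, 14, 19, 21, 23, 24, 25, 26, 30}

A △ B = {1, 14, 19, 21, 23, 24, 25, 26, 30}


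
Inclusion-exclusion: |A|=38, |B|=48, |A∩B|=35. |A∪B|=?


|A ∪ B| = |A| + |B| - |A ∩ B|
= 38 + 48 - 35
= 51

|A ∪ B| = 51


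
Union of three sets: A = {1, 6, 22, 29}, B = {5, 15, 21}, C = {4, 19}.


A ∪ B = {1, 5, 6, 15, 21, 22, 29}
(A ∪ B) ∪ C = {1, 4, 5, 6, 15, 19, 21, 22, 29}

A ∪ B ∪ C = {1, 4, 5, 6, 15, 19, 21, 22, 29}


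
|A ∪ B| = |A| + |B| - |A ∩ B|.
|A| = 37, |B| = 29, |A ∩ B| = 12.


|A ∪ B| = |A| + |B| - |A ∩ B|
= 37 + 29 - 12
= 54

|A ∪ B| = 54


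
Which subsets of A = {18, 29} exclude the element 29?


A subset of A that omits 29 is a subset of A \ {29}, so there are 2^(n-1) = 2^1 = 2 of them.
Subsets excluding 29: ∅, {18}

Subsets excluding 29 (2 total): ∅, {18}


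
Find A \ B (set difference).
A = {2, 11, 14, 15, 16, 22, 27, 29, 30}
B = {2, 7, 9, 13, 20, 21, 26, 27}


A \ B = elements in A but not in B
A = {2, 11, 14, 15, 16, 22, 27, 29, 30}
B = {2, 7, 9, 13, 20, 21, 26, 27}
Remove from A any elements in B
A \ B = {11, 14, 15, 16, 22, 29, 30}

A \ B = {11, 14, 15, 16, 22, 29, 30}


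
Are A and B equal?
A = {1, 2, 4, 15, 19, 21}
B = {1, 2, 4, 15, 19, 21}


Two sets are equal iff they have exactly the same elements.
A = {1, 2, 4, 15, 19, 21}
B = {1, 2, 4, 15, 19, 21}
Same elements → A = B

Yes, A = B


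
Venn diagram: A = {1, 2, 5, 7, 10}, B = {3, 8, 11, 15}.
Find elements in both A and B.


A = {1, 2, 5, 7, 10}
B = {3, 8, 11, 15}
Region: in both A and B
Elements: ∅

Elements in both A and B: ∅


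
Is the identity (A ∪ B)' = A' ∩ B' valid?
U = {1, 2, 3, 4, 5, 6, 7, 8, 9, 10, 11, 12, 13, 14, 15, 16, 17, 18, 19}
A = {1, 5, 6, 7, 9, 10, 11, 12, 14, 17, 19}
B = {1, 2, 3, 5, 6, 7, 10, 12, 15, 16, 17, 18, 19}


LHS: A ∪ B = {1, 2, 3, 5, 6, 7, 9, 10, 11, 12, 14, 15, 16, 17, 18, 19}
(A ∪ B)' = U \ (A ∪ B) = {4, 8, 13}
A' = {2, 3, 4, 8, 13, 15, 16, 18}, B' = {4, 8, 9, 11, 13, 14}
Claimed RHS: A' ∩ B' = {4, 8, 13}
Identity is VALID: LHS = RHS = {4, 8, 13} ✓

Identity is valid. (A ∪ B)' = A' ∩ B' = {4, 8, 13}


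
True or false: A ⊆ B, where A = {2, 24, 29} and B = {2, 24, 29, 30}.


A ⊆ B means every element of A is in B.
All elements of A are in B.
So A ⊆ B.

Yes, A ⊆ B


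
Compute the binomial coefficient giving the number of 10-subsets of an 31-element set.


C(n,k) = n! / (k!(n-k)!)
C(31,10) = 31! / (10!21!)
= 44352165

C(31,10) = 44352165


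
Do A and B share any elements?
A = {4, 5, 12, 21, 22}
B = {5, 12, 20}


Disjoint means A ∩ B = ∅.
A ∩ B = {5, 12}
A ∩ B ≠ ∅, so A and B are NOT disjoint.

Yes — A and B share the element(s) of A ∩ B = {5, 12}, so they are not disjoint


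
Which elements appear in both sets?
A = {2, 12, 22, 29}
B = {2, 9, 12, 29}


A ∩ B = elements in both A and B
A = {2, 12, 22, 29}
B = {2, 9, 12, 29}
A ∩ B = {2, 12, 29}

A ∩ B = {2, 12, 29}


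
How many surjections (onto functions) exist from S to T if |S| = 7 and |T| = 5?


n = |S| = 7, k = |T| = 5. Surjections via inclusion-exclusion:
S(n,k) = Σ(-1)^i × C(k,i) × (k-i)^n, i=0 to k
i=0: (-1)^0×C(5,0)×5^7 = 78125
i=1: (-1)^1×C(5,1)×4^7 = -81920
i=2: (-1)^2×C(5,2)×3^7 = 21870
i=3: (-1)^3×C(5,3)×2^7 = -1280
i=4: (-1)^4×C(5,4)×1^7 = 5
i=5: (-1)^5×C(5,5)×0^7 = 0
Total = 16800

Number of surjections = 16800


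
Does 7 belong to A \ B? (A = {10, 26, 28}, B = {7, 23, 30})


A = {10, 26, 28}, B = {7, 23, 30}
A \ B = elements in A but not in B
A \ B = {10, 26, 28}
Checking if 7 ∈ A \ B
7 is not in A \ B → False

7 ∉ A \ B


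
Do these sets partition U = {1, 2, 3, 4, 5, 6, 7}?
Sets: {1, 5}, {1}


A partition requires: (1) non-empty parts, (2) pairwise disjoint, (3) union = U
Parts: {1, 5}, {1}
Union of parts: {1, 5}
U = {1, 2, 3, 4, 5, 6, 7}
All non-empty? True
Pairwise disjoint? False
Covers U? False

No, not a valid partition


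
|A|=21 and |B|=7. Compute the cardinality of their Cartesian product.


|A × B| = |A| × |B|
= 21 × 7
= 147

|A × B| = 147


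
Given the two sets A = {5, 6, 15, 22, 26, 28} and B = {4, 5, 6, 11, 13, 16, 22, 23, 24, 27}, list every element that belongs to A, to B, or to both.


A ∪ B = all elements in A or B (or both)
A = {5, 6, 15, 22, 26, 28}
B = {4, 5, 6, 11, 13, 16, 22, 23, 24, 27}
A ∪ B = {4, 5, 6, 11, 13, 15, 16, 22, 23, 24, 26, 27, 28}

A ∪ B = {4, 5, 6, 11, 13, 15, 16, 22, 23, 24, 26, 27, 28}


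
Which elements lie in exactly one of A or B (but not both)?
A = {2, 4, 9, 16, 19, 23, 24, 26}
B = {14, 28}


A △ B = (A \ B) ∪ (B \ A) = elements in exactly one of A or B
A \ B = {2, 4, 9, 16, 19, 23, 24, 26}
B \ A = {14, 28}
A △ B = {2, 4, 9, 14, 16, 19, 23, 24, 26, 28}

A △ B = {2, 4, 9, 14, 16, 19, 23, 24, 26, 28}


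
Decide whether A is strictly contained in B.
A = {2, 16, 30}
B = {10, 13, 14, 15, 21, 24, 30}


A ⊂ B requires: A ⊆ B AND A ≠ B.
A ⊆ B? No
A ⊄ B, so A is not a proper subset.

No, A is not a proper subset of B


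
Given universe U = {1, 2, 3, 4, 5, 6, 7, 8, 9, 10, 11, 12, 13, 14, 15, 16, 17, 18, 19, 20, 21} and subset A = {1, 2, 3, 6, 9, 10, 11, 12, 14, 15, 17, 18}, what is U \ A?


Aᶜ = U \ A = elements in U but not in A
U = {1, 2, 3, 4, 5, 6, 7, 8, 9, 10, 11, 12, 13, 14, 15, 16, 17, 18, 19, 20, 21}
A = {1, 2, 3, 6, 9, 10, 11, 12, 14, 15, 17, 18}
Aᶜ = {4, 5, 7, 8, 13, 16, 19, 20, 21}

Aᶜ = {4, 5, 7, 8, 13, 16, 19, 20, 21}


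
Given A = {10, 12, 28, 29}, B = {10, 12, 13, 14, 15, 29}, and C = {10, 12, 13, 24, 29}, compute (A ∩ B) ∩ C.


A ∩ B = {10, 12, 29}
(A ∩ B) ∩ C = {10, 12, 29}

A ∩ B ∩ C = {10, 12, 29}


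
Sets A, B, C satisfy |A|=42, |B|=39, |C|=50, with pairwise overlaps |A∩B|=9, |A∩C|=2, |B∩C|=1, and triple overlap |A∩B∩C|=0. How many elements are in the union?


|A∪B∪C| = |A|+|B|+|C| - |A∩B|-|A∩C|-|B∩C| + |A∩B∩C|
= 42+39+50 - 9-2-1 + 0
= 131 - 12 + 0
= 119

|A ∪ B ∪ C| = 119


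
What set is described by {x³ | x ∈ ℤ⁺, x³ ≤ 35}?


Checking each candidate:
Condition: positive perfect cubes ≤ 35
Result = {1, 8, 27}

{1, 8, 27}


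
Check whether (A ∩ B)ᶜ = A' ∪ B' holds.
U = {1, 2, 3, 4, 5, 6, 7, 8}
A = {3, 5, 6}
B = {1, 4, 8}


LHS: A ∩ B = ∅
(A ∩ B)' = U \ (A ∩ B) = {1, 2, 3, 4, 5, 6, 7, 8}
A' = {1, 2, 4, 7, 8}, B' = {2, 3, 5, 6, 7}
Claimed RHS: A' ∪ B' = {1, 2, 3, 4, 5, 6, 7, 8}
Identity is VALID: LHS = RHS = {1, 2, 3, 4, 5, 6, 7, 8} ✓

Identity is valid. (A ∩ B)' = A' ∪ B' = {1, 2, 3, 4, 5, 6, 7, 8}


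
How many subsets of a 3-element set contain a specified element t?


Subsets of A containing t correspond to subsets of A \ {t}, which has 2 elements.
Count = 2^(n-1) = 2^2
= 4

Number of subsets containing t = 4


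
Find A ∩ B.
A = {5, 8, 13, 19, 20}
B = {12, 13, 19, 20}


A ∩ B = elements in both A and B
A = {5, 8, 13, 19, 20}
B = {12, 13, 19, 20}
A ∩ B = {13, 19, 20}

A ∩ B = {13, 19, 20}


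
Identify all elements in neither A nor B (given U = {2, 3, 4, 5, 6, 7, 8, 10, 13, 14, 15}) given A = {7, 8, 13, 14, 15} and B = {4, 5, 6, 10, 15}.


A = {7, 8, 13, 14, 15}
B = {4, 5, 6, 10, 15}
Region: in neither A nor B (given U = {2, 3, 4, 5, 6, 7, 8, 10, 13, 14, 15})
Elements: {2, 3}

Elements in neither A nor B (given U = {2, 3, 4, 5, 6, 7, 8, 10, 13, 14, 15}): {2, 3}


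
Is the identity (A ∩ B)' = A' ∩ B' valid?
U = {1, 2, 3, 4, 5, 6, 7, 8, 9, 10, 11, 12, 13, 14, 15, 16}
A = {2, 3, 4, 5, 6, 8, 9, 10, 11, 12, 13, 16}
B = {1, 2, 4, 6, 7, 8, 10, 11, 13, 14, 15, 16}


LHS: A ∩ B = {2, 4, 6, 8, 10, 11, 13, 16}
(A ∩ B)' = U \ (A ∩ B) = {1, 3, 5, 7, 9, 12, 14, 15}
A' = {1, 7, 14, 15}, B' = {3, 5, 9, 12}
Claimed RHS: A' ∩ B' = ∅
Identity is INVALID: LHS = {1, 3, 5, 7, 9, 12, 14, 15} but the RHS claimed here equals ∅. The correct form is (A ∩ B)' = A' ∪ B'.

Identity is invalid: (A ∩ B)' = {1, 3, 5, 7, 9, 12, 14, 15} but A' ∩ B' = ∅. The correct De Morgan law is (A ∩ B)' = A' ∪ B'.


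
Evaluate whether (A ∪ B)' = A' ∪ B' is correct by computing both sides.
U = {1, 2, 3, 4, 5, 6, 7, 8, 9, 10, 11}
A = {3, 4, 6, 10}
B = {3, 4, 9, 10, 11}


LHS: A ∪ B = {3, 4, 6, 9, 10, 11}
(A ∪ B)' = U \ (A ∪ B) = {1, 2, 5, 7, 8}
A' = {1, 2, 5, 7, 8, 9, 11}, B' = {1, 2, 5, 6, 7, 8}
Claimed RHS: A' ∪ B' = {1, 2, 5, 6, 7, 8, 9, 11}
Identity is INVALID: LHS = {1, 2, 5, 7, 8} but the RHS claimed here equals {1, 2, 5, 6, 7, 8, 9, 11}. The correct form is (A ∪ B)' = A' ∩ B'.

Identity is invalid: (A ∪ B)' = {1, 2, 5, 7, 8} but A' ∪ B' = {1, 2, 5, 6, 7, 8, 9, 11}. The correct De Morgan law is (A ∪ B)' = A' ∩ B'.


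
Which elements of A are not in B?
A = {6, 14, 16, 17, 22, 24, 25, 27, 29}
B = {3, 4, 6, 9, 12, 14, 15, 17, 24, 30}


A \ B = elements in A but not in B
A = {6, 14, 16, 17, 22, 24, 25, 27, 29}
B = {3, 4, 6, 9, 12, 14, 15, 17, 24, 30}
Remove from A any elements in B
A \ B = {16, 22, 25, 27, 29}

A \ B = {16, 22, 25, 27, 29}


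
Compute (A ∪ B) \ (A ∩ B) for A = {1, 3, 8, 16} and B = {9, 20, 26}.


A △ B = (A \ B) ∪ (B \ A) = elements in exactly one of A or B
A \ B = {1, 3, 8, 16}
B \ A = {9, 20, 26}
A △ B = {1, 3, 8, 9, 16, 20, 26}

A △ B = {1, 3, 8, 9, 16, 20, 26}


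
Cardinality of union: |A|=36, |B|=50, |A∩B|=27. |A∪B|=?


|A ∪ B| = |A| + |B| - |A ∩ B|
= 36 + 50 - 27
= 59

|A ∪ B| = 59


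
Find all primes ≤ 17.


Checking each candidate:
Condition: primes ≤ 17
Result = {2, 3, 5, 7, 11, 13, 17}

{2, 3, 5, 7, 11, 13, 17}


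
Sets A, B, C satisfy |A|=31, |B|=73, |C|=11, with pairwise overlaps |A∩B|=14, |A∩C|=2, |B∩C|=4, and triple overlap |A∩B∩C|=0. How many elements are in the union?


|A∪B∪C| = |A|+|B|+|C| - |A∩B|-|A∩C|-|B∩C| + |A∩B∩C|
= 31+73+11 - 14-2-4 + 0
= 115 - 20 + 0
= 95

|A ∪ B ∪ C| = 95


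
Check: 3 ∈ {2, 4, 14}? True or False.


A = {2, 4, 14}
Checking if 3 is in A
3 is not in A → False

3 ∉ A


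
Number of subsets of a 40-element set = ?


Number of subsets = 2^n
= 2^40
= 1099511627776

|P(A)| = 1099511627776


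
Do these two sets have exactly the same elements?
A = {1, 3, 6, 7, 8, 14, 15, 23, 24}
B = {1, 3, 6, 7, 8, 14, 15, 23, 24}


Two sets are equal iff they have exactly the same elements.
A = {1, 3, 6, 7, 8, 14, 15, 23, 24}
B = {1, 3, 6, 7, 8, 14, 15, 23, 24}
Same elements → A = B

Yes, A = B


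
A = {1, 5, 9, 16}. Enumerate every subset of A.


|A| = 4, so |P(A)| = 2^4 = 16
Enumerate subsets by cardinality (0 to 4):
∅, {1}, {5}, {9}, {16}, {1, 5}, {1, 9}, {1, 16}, {5, 9}, {5, 16}, {9, 16}, {1, 5, 9}, {1, 5, 16}, {1, 9, 16}, {5, 9, 16}, {1, 5, 9, 16}

P(A) has 16 subsets: ∅, {1}, {5}, {9}, {16}, {1, 5}, {1, 9}, {1, 16}, {5, 9}, {5, 16}, {9, 16}, {1, 5, 9}, {1, 5, 16}, {1, 9, 16}, {5, 9, 16}, {1, 5, 9, 16}


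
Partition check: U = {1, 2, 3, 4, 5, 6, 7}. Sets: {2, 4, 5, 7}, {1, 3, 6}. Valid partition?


A partition requires: (1) non-empty parts, (2) pairwise disjoint, (3) union = U
Parts: {2, 4, 5, 7}, {1, 3, 6}
Union of parts: {1, 2, 3, 4, 5, 6, 7}
U = {1, 2, 3, 4, 5, 6, 7}
All non-empty? True
Pairwise disjoint? True
Covers U? True

Yes, valid partition


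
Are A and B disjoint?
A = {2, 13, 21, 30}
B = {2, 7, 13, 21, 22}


Disjoint means A ∩ B = ∅.
A ∩ B = {2, 13, 21}
A ∩ B ≠ ∅, so A and B are NOT disjoint.

No, A and B are not disjoint (A ∩ B = {2, 13, 21})


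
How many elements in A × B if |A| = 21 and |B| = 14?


|A × B| = |A| × |B|
= 21 × 14
= 294

|A × B| = 294


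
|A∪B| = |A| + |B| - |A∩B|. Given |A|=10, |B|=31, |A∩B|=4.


|A ∪ B| = |A| + |B| - |A ∩ B|
= 10 + 31 - 4
= 37

|A ∪ B| = 37


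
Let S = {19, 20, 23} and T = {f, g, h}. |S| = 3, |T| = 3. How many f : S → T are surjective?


n = |S| = 3, k = |T| = 3. Surjections via inclusion-exclusion:
S(n,k) = Σ(-1)^i × C(k,i) × (k-i)^n, i=0 to k
i=0: (-1)^0×C(3,0)×3^3 = 27
i=1: (-1)^1×C(3,1)×2^3 = -24
i=2: (-1)^2×C(3,2)×1^3 = 3
i=3: (-1)^3×C(3,3)×0^3 = 0
Total = 6

Number of surjections = 6


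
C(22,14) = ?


C(n,k) = n! / (k!(n-k)!)
C(22,14) = 22! / (14!8!)
= 319770

C(22,14) = 319770


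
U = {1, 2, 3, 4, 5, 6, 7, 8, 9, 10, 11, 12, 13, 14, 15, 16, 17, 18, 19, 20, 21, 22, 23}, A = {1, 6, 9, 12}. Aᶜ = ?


Aᶜ = U \ A = elements in U but not in A
U = {1, 2, 3, 4, 5, 6, 7, 8, 9, 10, 11, 12, 13, 14, 15, 16, 17, 18, 19, 20, 21, 22, 23}
A = {1, 6, 9, 12}
Aᶜ = {2, 3, 4, 5, 7, 8, 10, 11, 13, 14, 15, 16, 17, 18, 19, 20, 21, 22, 23}

Aᶜ = {2, 3, 4, 5, 7, 8, 10, 11, 13, 14, 15, 16, 17, 18, 19, 20, 21, 22, 23}


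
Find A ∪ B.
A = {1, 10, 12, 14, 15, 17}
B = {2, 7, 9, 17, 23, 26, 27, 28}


A ∪ B = all elements in A or B (or both)
A = {1, 10, 12, 14, 15, 17}
B = {2, 7, 9, 17, 23, 26, 27, 28}
A ∪ B = {1, 2, 7, 9, 10, 12, 14, 15, 17, 23, 26, 27, 28}

A ∪ B = {1, 2, 7, 9, 10, 12, 14, 15, 17, 23, 26, 27, 28}


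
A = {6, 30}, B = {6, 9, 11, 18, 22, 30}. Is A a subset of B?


A ⊆ B means every element of A is in B.
All elements of A are in B.
So A ⊆ B.

Yes, A ⊆ B


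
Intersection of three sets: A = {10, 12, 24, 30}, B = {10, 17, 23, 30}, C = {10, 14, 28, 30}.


A ∩ B = {10, 30}
(A ∩ B) ∩ C = {10, 30}

A ∩ B ∩ C = {10, 30}


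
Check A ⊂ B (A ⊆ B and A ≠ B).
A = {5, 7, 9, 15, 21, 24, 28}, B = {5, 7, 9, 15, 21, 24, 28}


A ⊂ B requires: A ⊆ B AND A ≠ B.
A ⊆ B? Yes
A = B? Yes
A = B, so A is not a PROPER subset.

No, A is not a proper subset of B


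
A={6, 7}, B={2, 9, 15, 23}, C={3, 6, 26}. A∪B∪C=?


A ∪ B = {2, 6, 7, 9, 15, 23}
(A ∪ B) ∪ C = {2, 3, 6, 7, 9, 15, 23, 26}

A ∪ B ∪ C = {2, 3, 6, 7, 9, 15, 23, 26}


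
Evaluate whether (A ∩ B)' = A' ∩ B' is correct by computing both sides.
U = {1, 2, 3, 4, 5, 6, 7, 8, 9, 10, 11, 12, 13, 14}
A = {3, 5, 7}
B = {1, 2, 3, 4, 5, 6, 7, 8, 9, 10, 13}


LHS: A ∩ B = {3, 5, 7}
(A ∩ B)' = U \ (A ∩ B) = {1, 2, 4, 6, 8, 9, 10, 11, 12, 13, 14}
A' = {1, 2, 4, 6, 8, 9, 10, 11, 12, 13, 14}, B' = {11, 12, 14}
Claimed RHS: A' ∩ B' = {11, 12, 14}
Identity is INVALID: LHS = {1, 2, 4, 6, 8, 9, 10, 11, 12, 13, 14} but the RHS claimed here equals {11, 12, 14}. The correct form is (A ∩ B)' = A' ∪ B'.

Identity is invalid: (A ∩ B)' = {1, 2, 4, 6, 8, 9, 10, 11, 12, 13, 14} but A' ∩ B' = {11, 12, 14}. The correct De Morgan law is (A ∩ B)' = A' ∪ B'.


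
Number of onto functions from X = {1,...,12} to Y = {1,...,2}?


n = |X| = 12, k = |Y| = 2. Surjections via inclusion-exclusion:
S(n,k) = Σ(-1)^i × C(k,i) × (k-i)^n, i=0 to k
i=0: (-1)^0×C(2,0)×2^12 = 4096
i=1: (-1)^1×C(2,1)×1^12 = -2
i=2: (-1)^2×C(2,2)×0^12 = 0
Total = 4094

Number of surjections = 4094


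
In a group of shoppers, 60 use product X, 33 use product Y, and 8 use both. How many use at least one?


|A ∪ B| = |A| + |B| - |A ∩ B|
= 60 + 33 - 8
= 85

|A ∪ B| = 85


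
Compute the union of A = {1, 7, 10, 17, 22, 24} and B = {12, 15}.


A ∪ B = all elements in A or B (or both)
A = {1, 7, 10, 17, 22, 24}
B = {12, 15}
A ∪ B = {1, 7, 10, 12, 15, 17, 22, 24}

A ∪ B = {1, 7, 10, 12, 15, 17, 22, 24}


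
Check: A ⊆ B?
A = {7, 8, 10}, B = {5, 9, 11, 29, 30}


A ⊆ B means every element of A is in B.
Elements in A not in B: {7, 8, 10}
So A ⊄ B.

No, A ⊄ B


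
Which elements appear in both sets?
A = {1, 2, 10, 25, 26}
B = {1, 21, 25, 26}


A ∩ B = elements in both A and B
A = {1, 2, 10, 25, 26}
B = {1, 21, 25, 26}
A ∩ B = {1, 25, 26}

A ∩ B = {1, 25, 26}


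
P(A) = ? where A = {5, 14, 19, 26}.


|A| = 4, so |P(A)| = 2^4 = 16
Enumerate subsets by cardinality (0 to 4):
∅, {5}, {14}, {19}, {26}, {5, 14}, {5, 19}, {5, 26}, {14, 19}, {14, 26}, {19, 26}, {5, 14, 19}, {5, 14, 26}, {5, 19, 26}, {14, 19, 26}, {5, 14, 19, 26}

P(A) has 16 subsets: ∅, {5}, {14}, {19}, {26}, {5, 14}, {5, 19}, {5, 26}, {14, 19}, {14, 26}, {19, 26}, {5, 14, 19}, {5, 14, 26}, {5, 19, 26}, {14, 19, 26}, {5, 14, 19, 26}


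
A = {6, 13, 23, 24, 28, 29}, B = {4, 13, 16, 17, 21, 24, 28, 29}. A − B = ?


A \ B = elements in A but not in B
A = {6, 13, 23, 24, 28, 29}
B = {4, 13, 16, 17, 21, 24, 28, 29}
Remove from A any elements in B
A \ B = {6, 23}

A \ B = {6, 23}


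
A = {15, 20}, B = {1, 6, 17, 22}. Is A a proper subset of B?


A ⊂ B requires: A ⊆ B AND A ≠ B.
A ⊆ B? No
A ⊄ B, so A is not a proper subset.

No, A is not a proper subset of B


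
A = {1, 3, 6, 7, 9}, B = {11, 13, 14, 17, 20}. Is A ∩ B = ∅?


Disjoint means A ∩ B = ∅.
A ∩ B = ∅
A ∩ B = ∅, so A and B are disjoint.

Yes, A and B are disjoint


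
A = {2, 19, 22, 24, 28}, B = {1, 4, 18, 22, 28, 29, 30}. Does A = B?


Two sets are equal iff they have exactly the same elements.
A = {2, 19, 22, 24, 28}
B = {1, 4, 18, 22, 28, 29, 30}
Differences: {1, 2, 4, 18, 19, 24, 29, 30}
A ≠ B

No, A ≠ B


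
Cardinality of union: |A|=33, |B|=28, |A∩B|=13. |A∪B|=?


|A ∪ B| = |A| + |B| - |A ∩ B|
= 33 + 28 - 13
= 48

|A ∪ B| = 48


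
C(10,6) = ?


C(n,k) = n! / (k!(n-k)!)
C(10,6) = 10! / (6!4!)
= 210

C(10,6) = 210


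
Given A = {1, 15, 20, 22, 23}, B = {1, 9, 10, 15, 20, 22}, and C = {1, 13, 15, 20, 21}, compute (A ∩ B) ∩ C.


A ∩ B = {1, 15, 20, 22}
(A ∩ B) ∩ C = {1, 15, 20}

A ∩ B ∩ C = {1, 15, 20}


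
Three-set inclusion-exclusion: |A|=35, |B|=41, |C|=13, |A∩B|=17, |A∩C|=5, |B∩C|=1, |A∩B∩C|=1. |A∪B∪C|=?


|A∪B∪C| = |A|+|B|+|C| - |A∩B|-|A∩C|-|B∩C| + |A∩B∩C|
= 35+41+13 - 17-5-1 + 1
= 89 - 23 + 1
= 67

|A ∪ B ∪ C| = 67


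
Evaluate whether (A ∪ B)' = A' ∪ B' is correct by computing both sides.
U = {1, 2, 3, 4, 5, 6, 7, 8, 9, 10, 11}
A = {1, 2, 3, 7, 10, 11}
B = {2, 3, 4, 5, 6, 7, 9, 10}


LHS: A ∪ B = {1, 2, 3, 4, 5, 6, 7, 9, 10, 11}
(A ∪ B)' = U \ (A ∪ B) = {8}
A' = {4, 5, 6, 8, 9}, B' = {1, 8, 11}
Claimed RHS: A' ∪ B' = {1, 4, 5, 6, 8, 9, 11}
Identity is INVALID: LHS = {8} but the RHS claimed here equals {1, 4, 5, 6, 8, 9, 11}. The correct form is (A ∪ B)' = A' ∩ B'.

Identity is invalid: (A ∪ B)' = {8} but A' ∪ B' = {1, 4, 5, 6, 8, 9, 11}. The correct De Morgan law is (A ∪ B)' = A' ∩ B'.


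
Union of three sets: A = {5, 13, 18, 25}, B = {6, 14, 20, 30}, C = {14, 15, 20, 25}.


A ∪ B = {5, 6, 13, 14, 18, 20, 25, 30}
(A ∪ B) ∪ C = {5, 6, 13, 14, 15, 18, 20, 25, 30}

A ∪ B ∪ C = {5, 6, 13, 14, 15, 18, 20, 25, 30}


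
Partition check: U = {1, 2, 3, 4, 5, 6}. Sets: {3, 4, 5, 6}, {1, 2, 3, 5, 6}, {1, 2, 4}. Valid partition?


A partition requires: (1) non-empty parts, (2) pairwise disjoint, (3) union = U
Parts: {3, 4, 5, 6}, {1, 2, 3, 5, 6}, {1, 2, 4}
Union of parts: {1, 2, 3, 4, 5, 6}
U = {1, 2, 3, 4, 5, 6}
All non-empty? True
Pairwise disjoint? False
Covers U? True

No, not a valid partition


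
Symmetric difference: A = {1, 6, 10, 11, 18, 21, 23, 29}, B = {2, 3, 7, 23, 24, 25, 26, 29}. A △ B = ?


A △ B = (A \ B) ∪ (B \ A) = elements in exactly one of A or B
A \ B = {1, 6, 10, 11, 18, 21}
B \ A = {2, 3, 7, 24, 25, 26}
A △ B = {1, 2, 3, 6, 7, 10, 11, 18, 21, 24, 25, 26}

A △ B = {1, 2, 3, 6, 7, 10, 11, 18, 21, 24, 25, 26}


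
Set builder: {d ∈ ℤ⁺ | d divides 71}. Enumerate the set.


Checking each candidate:
Condition: positive divisors of 71
Result = {1, 71}

{1, 71}


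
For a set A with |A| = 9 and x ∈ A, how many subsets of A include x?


Subsets of A containing x correspond to subsets of A \ {x}, which has 8 elements.
Count = 2^(n-1) = 2^8
= 256

Number of subsets containing x = 256


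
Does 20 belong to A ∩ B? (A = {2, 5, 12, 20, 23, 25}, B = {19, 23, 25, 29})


A = {2, 5, 12, 20, 23, 25}, B = {19, 23, 25, 29}
A ∩ B = elements in both A and B
A ∩ B = {23, 25}
Checking if 20 ∈ A ∩ B
20 is not in A ∩ B → False

20 ∉ A ∩ B


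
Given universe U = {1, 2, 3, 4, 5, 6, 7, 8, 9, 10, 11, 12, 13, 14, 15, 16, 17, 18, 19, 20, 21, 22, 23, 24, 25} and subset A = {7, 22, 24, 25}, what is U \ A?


Aᶜ = U \ A = elements in U but not in A
U = {1, 2, 3, 4, 5, 6, 7, 8, 9, 10, 11, 12, 13, 14, 15, 16, 17, 18, 19, 20, 21, 22, 23, 24, 25}
A = {7, 22, 24, 25}
Aᶜ = {1, 2, 3, 4, 5, 6, 8, 9, 10, 11, 12, 13, 14, 15, 16, 17, 18, 19, 20, 21, 23}

Aᶜ = {1, 2, 3, 4, 5, 6, 8, 9, 10, 11, 12, 13, 14, 15, 16, 17, 18, 19, 20, 21, 23}


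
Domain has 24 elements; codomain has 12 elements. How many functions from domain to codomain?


Each of |A| = 24 inputs maps to any of |B| = 12 outputs.
# functions = |B|^|A| = 12^24
= 79496847203390844133441536

Number of functions = 79496847203390844133441536


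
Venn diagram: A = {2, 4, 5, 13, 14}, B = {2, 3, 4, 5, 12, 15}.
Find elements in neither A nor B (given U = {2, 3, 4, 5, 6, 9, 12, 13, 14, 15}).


A = {2, 4, 5, 13, 14}
B = {2, 3, 4, 5, 12, 15}
Region: in neither A nor B (given U = {2, 3, 4, 5, 6, 9, 12, 13, 14, 15})
Elements: {6, 9}

Elements in neither A nor B (given U = {2, 3, 4, 5, 6, 9, 12, 13, 14, 15}): {6, 9}


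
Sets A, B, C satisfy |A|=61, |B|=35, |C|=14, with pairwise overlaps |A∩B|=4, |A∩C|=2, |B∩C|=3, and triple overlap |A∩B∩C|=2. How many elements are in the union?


|A∪B∪C| = |A|+|B|+|C| - |A∩B|-|A∩C|-|B∩C| + |A∩B∩C|
= 61+35+14 - 4-2-3 + 2
= 110 - 9 + 2
= 103

|A ∪ B ∪ C| = 103


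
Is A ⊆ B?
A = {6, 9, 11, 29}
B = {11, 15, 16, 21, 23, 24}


A ⊆ B means every element of A is in B.
Elements in A not in B: {6, 9, 29}
So A ⊄ B.

No, A ⊄ B


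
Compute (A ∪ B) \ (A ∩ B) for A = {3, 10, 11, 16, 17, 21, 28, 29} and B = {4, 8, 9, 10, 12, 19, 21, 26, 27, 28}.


A △ B = (A \ B) ∪ (B \ A) = elements in exactly one of A or B
A \ B = {3, 11, 16, 17, 29}
B \ A = {4, 8, 9, 12, 19, 26, 27}
A △ B = {3, 4, 8, 9, 11, 12, 16, 17, 19, 26, 27, 29}

A △ B = {3, 4, 8, 9, 11, 12, 16, 17, 19, 26, 27, 29}
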